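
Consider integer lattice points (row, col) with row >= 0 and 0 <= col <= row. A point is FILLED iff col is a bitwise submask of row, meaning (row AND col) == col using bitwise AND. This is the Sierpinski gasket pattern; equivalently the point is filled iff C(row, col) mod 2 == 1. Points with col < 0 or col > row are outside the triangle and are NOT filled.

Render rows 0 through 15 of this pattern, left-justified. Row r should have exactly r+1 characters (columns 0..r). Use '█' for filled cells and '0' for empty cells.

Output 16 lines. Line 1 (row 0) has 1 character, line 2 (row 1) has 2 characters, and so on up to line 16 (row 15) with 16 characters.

Answer: █
██
█0█
████
█000█
██00██
█0█0█0█
████████
█0000000█
██000000██
█0█00000█0█
████0000████
█000█000█000█
██00██00██00██
█0█0█0█0█0█0█0█
████████████████

Derivation:
r0=0: █
r1=1: ██
r2=10: █0█
r3=11: ████
r4=100: █000█
r5=101: ██00██
r6=110: █0█0█0█
r7=111: ████████
r8=1000: █0000000█
r9=1001: ██000000██
r10=1010: █0█00000█0█
r11=1011: ████0000████
r12=1100: █000█000█000█
r13=1101: ██00██00██00██
r14=1110: █0█0█0█0█0█0█0█
r15=1111: ████████████████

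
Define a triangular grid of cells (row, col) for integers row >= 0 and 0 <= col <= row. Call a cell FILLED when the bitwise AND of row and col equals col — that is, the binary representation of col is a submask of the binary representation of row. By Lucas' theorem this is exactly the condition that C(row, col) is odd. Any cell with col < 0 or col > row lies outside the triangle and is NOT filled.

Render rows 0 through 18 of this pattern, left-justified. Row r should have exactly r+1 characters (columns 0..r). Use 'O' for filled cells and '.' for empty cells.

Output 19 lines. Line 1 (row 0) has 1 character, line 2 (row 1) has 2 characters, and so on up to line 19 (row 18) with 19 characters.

r0=0: O
r1=1: OO
r2=10: O.O
r3=11: OOOO
r4=100: O...O
r5=101: OO..OO
r6=110: O.O.O.O
r7=111: OOOOOOOO
r8=1000: O.......O
r9=1001: OO......OO
r10=1010: O.O.....O.O
r11=1011: OOOO....OOOO
r12=1100: O...O...O...O
r13=1101: OO..OO..OO..OO
r14=1110: O.O.O.O.O.O.O.O
r15=1111: OOOOOOOOOOOOOOOO
r16=10000: O...............O
r17=10001: OO..............OO
r18=10010: O.O.............O.O

Answer: O
OO
O.O
OOOO
O...O
OO..OO
O.O.O.O
OOOOOOOO
O.......O
OO......OO
O.O.....O.O
OOOO....OOOO
O...O...O...O
OO..OO..OO..OO
O.O.O.O.O.O.O.O
OOOOOOOOOOOOOOOO
O...............O
OO..............OO
O.O.............O.O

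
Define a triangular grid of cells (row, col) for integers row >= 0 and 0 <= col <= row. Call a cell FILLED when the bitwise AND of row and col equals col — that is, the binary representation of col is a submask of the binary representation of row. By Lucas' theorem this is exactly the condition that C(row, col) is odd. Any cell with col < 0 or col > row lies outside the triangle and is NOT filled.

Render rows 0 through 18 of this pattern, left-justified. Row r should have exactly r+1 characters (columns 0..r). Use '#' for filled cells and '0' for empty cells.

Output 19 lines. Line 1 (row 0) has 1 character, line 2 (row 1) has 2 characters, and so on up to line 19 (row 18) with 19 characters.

Answer: #
##
#0#
####
#000#
##00##
#0#0#0#
########
#0000000#
##000000##
#0#00000#0#
####0000####
#000#000#000#
##00##00##00##
#0#0#0#0#0#0#0#
################
#000000000000000#
##00000000000000##
#0#0000000000000#0#

Derivation:
r0=0: #
r1=1: ##
r2=10: #0#
r3=11: ####
r4=100: #000#
r5=101: ##00##
r6=110: #0#0#0#
r7=111: ########
r8=1000: #0000000#
r9=1001: ##000000##
r10=1010: #0#00000#0#
r11=1011: ####0000####
r12=1100: #000#000#000#
r13=1101: ##00##00##00##
r14=1110: #0#0#0#0#0#0#0#
r15=1111: ################
r16=10000: #000000000000000#
r17=10001: ##00000000000000##
r18=10010: #0#0000000000000#0#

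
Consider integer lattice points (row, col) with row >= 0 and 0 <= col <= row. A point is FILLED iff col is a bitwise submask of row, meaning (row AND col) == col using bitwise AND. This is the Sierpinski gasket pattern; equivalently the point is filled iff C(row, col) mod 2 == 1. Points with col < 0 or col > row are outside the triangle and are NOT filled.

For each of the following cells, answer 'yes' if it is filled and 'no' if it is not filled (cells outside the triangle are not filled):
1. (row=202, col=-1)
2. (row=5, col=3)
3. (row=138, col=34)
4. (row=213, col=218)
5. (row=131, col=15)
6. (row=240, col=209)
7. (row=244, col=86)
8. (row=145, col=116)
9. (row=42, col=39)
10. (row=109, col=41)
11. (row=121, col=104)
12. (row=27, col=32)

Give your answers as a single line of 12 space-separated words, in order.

Answer: no no no no no no no no no yes yes no

Derivation:
(202,-1): col outside [0, 202] -> not filled
(5,3): row=0b101, col=0b11, row AND col = 0b1 = 1; 1 != 3 -> empty
(138,34): row=0b10001010, col=0b100010, row AND col = 0b10 = 2; 2 != 34 -> empty
(213,218): col outside [0, 213] -> not filled
(131,15): row=0b10000011, col=0b1111, row AND col = 0b11 = 3; 3 != 15 -> empty
(240,209): row=0b11110000, col=0b11010001, row AND col = 0b11010000 = 208; 208 != 209 -> empty
(244,86): row=0b11110100, col=0b1010110, row AND col = 0b1010100 = 84; 84 != 86 -> empty
(145,116): row=0b10010001, col=0b1110100, row AND col = 0b10000 = 16; 16 != 116 -> empty
(42,39): row=0b101010, col=0b100111, row AND col = 0b100010 = 34; 34 != 39 -> empty
(109,41): row=0b1101101, col=0b101001, row AND col = 0b101001 = 41; 41 == 41 -> filled
(121,104): row=0b1111001, col=0b1101000, row AND col = 0b1101000 = 104; 104 == 104 -> filled
(27,32): col outside [0, 27] -> not filled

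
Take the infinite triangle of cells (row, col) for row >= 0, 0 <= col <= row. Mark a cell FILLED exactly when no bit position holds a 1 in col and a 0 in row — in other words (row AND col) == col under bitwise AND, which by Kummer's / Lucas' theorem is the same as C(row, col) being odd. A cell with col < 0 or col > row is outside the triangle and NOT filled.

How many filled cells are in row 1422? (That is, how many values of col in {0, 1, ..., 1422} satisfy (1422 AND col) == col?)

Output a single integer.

Answer: 64

Derivation:
1422 in binary = 10110001110
popcount(1422) = number of 1-bits in 10110001110 = 6
A col c satisfies (1422 AND c) == c iff every set bit of c is also set in 1422; each of the 6 set bits of 1422 can independently be on or off in c.
count = 2^6 = 64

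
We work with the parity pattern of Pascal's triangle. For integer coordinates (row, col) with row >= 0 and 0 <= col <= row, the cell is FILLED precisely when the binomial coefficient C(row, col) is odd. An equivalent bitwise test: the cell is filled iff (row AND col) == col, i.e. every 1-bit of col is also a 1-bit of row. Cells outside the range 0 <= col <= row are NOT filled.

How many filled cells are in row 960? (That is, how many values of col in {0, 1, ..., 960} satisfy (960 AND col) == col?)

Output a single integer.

960 in binary = 1111000000
popcount(960) = number of 1-bits in 1111000000 = 4
A col c satisfies (960 AND c) == c iff every set bit of c is also set in 960; each of the 4 set bits of 960 can independently be on or off in c.
count = 2^4 = 16

Answer: 16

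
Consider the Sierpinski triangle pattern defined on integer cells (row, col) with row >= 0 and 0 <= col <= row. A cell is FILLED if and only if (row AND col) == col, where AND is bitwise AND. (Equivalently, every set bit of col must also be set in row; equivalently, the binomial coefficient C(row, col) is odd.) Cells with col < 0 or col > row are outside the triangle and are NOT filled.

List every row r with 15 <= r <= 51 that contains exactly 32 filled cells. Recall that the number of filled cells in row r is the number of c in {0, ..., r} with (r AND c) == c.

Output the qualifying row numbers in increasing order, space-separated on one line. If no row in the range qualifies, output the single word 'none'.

Row r has 2^popcount(r) filled cells, so we need popcount(r) = log2(32) = 5.
Scan r = 15..51 and keep those with exactly 5 one-bits:
r=15=1111 popcount=4 -> skip
r=16=10000 popcount=1 -> skip
r=17=10001 popcount=2 -> skip
r=18=10010 popcount=2 -> skip
r=19=10011 popcount=3 -> skip
r=20=10100 popcount=2 -> skip
r=21=10101 popcount=3 -> skip
r=22=10110 popcount=3 -> skip
r=23=10111 popcount=4 -> skip
r=24=11000 popcount=2 -> skip
r=25=11001 popcount=3 -> skip
r=26=11010 popcount=3 -> skip
r=27=11011 popcount=4 -> skip
r=28=11100 popcount=3 -> skip
r=29=11101 popcount=4 -> skip
r=30=11110 popcount=4 -> skip
r=31=11111 popcount=5 -> KEEP
r=32=100000 popcount=1 -> skip
r=33=100001 popcount=2 -> skip
r=34=100010 popcount=2 -> skip
r=35=100011 popcount=3 -> skip
r=36=100100 popcount=2 -> skip
r=37=100101 popcount=3 -> skip
r=38=100110 popcount=3 -> skip
r=39=100111 popcount=4 -> skip
r=40=101000 popcount=2 -> skip
r=41=101001 popcount=3 -> skip
r=42=101010 popcount=3 -> skip
r=43=101011 popcount=4 -> skip
r=44=101100 popcount=3 -> skip
r=45=101101 popcount=4 -> skip
r=46=101110 popcount=4 -> skip
r=47=101111 popcount=5 -> KEEP
r=48=110000 popcount=2 -> skip
r=49=110001 popcount=3 -> skip
r=50=110010 popcount=3 -> skip
r=51=110011 popcount=4 -> skip
Kept rows: 31 47

Answer: 31 47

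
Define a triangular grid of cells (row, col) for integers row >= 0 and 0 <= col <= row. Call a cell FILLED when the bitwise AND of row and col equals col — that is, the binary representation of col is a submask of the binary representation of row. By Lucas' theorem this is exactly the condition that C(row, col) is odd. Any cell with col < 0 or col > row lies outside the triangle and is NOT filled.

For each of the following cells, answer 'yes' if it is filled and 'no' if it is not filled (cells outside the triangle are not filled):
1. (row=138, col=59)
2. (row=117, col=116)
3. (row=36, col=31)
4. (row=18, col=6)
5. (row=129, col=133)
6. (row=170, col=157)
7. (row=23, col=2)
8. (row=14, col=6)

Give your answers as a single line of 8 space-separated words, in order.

Answer: no yes no no no no yes yes

Derivation:
(138,59): row=0b10001010, col=0b111011, row AND col = 0b1010 = 10; 10 != 59 -> empty
(117,116): row=0b1110101, col=0b1110100, row AND col = 0b1110100 = 116; 116 == 116 -> filled
(36,31): row=0b100100, col=0b11111, row AND col = 0b100 = 4; 4 != 31 -> empty
(18,6): row=0b10010, col=0b110, row AND col = 0b10 = 2; 2 != 6 -> empty
(129,133): col outside [0, 129] -> not filled
(170,157): row=0b10101010, col=0b10011101, row AND col = 0b10001000 = 136; 136 != 157 -> empty
(23,2): row=0b10111, col=0b10, row AND col = 0b10 = 2; 2 == 2 -> filled
(14,6): row=0b1110, col=0b110, row AND col = 0b110 = 6; 6 == 6 -> filled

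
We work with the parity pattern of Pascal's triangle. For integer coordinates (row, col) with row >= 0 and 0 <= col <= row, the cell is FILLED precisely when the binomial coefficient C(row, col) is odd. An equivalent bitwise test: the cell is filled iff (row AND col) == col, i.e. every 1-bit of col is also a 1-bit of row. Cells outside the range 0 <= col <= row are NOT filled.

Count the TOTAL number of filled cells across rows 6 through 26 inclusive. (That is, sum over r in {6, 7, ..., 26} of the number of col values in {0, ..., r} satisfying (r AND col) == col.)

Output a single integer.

Answer: 140

Derivation:
r6=110 pc2: +4 =4
r7=111 pc3: +8 =12
r8=1000 pc1: +2 =14
r9=1001 pc2: +4 =18
r10=1010 pc2: +4 =22
r11=1011 pc3: +8 =30
r12=1100 pc2: +4 =34
r13=1101 pc3: +8 =42
r14=1110 pc3: +8 =50
r15=1111 pc4: +16 =66
r16=10000 pc1: +2 =68
r17=10001 pc2: +4 =72
r18=10010 pc2: +4 =76
r19=10011 pc3: +8 =84
r20=10100 pc2: +4 =88
r21=10101 pc3: +8 =96
r22=10110 pc3: +8 =104
r23=10111 pc4: +16 =120
r24=11000 pc2: +4 =124
r25=11001 pc3: +8 =132
r26=11010 pc3: +8 =140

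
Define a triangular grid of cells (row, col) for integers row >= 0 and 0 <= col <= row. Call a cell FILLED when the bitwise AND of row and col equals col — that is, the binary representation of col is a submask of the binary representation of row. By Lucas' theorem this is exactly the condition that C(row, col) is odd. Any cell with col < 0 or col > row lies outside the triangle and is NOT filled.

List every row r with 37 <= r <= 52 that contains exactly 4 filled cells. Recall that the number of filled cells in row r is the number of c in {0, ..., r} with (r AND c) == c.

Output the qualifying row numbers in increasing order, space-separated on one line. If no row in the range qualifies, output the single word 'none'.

Row r has 2^popcount(r) filled cells, so we need popcount(r) = log2(4) = 2.
Scan r = 37..52 and keep those with exactly 2 one-bits:
r=37=100101 popcount=3 -> skip
r=38=100110 popcount=3 -> skip
r=39=100111 popcount=4 -> skip
r=40=101000 popcount=2 -> KEEP
r=41=101001 popcount=3 -> skip
r=42=101010 popcount=3 -> skip
r=43=101011 popcount=4 -> skip
r=44=101100 popcount=3 -> skip
r=45=101101 popcount=4 -> skip
r=46=101110 popcount=4 -> skip
r=47=101111 popcount=5 -> skip
r=48=110000 popcount=2 -> KEEP
r=49=110001 popcount=3 -> skip
r=50=110010 popcount=3 -> skip
r=51=110011 popcount=4 -> skip
r=52=110100 popcount=3 -> skip
Kept rows: 40 48

Answer: 40 48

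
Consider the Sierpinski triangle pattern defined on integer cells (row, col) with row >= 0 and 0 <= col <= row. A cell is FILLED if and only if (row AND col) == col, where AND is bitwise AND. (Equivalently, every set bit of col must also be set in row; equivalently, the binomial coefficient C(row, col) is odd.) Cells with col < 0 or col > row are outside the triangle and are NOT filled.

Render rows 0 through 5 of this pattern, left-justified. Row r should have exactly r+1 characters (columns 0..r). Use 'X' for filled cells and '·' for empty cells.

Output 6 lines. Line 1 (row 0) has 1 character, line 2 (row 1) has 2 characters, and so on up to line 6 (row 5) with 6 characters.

r0=0: X
r1=1: XX
r2=10: X·X
r3=11: XXXX
r4=100: X···X
r5=101: XX··XX

Answer: X
XX
X·X
XXXX
X···X
XX··XX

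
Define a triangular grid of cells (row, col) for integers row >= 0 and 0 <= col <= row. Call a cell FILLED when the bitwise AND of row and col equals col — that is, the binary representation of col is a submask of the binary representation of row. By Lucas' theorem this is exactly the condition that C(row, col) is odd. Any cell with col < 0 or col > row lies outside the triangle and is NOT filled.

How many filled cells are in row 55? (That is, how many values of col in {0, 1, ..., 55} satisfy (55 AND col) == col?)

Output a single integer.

55 in binary = 110111
popcount(55) = number of 1-bits in 110111 = 5
A col c satisfies (55 AND c) == c iff every set bit of c is also set in 55; each of the 5 set bits of 55 can independently be on or off in c.
count = 2^5 = 32

Answer: 32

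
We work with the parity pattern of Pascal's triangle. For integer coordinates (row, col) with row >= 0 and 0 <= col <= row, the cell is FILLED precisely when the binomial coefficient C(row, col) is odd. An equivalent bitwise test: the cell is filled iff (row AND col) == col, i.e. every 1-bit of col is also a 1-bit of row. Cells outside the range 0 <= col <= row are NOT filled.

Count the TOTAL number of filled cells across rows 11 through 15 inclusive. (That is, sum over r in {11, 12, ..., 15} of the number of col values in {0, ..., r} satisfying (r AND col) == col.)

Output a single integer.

Answer: 44

Derivation:
r11=1011 pc3: +8 =8
r12=1100 pc2: +4 =12
r13=1101 pc3: +8 =20
r14=1110 pc3: +8 =28
r15=1111 pc4: +16 =44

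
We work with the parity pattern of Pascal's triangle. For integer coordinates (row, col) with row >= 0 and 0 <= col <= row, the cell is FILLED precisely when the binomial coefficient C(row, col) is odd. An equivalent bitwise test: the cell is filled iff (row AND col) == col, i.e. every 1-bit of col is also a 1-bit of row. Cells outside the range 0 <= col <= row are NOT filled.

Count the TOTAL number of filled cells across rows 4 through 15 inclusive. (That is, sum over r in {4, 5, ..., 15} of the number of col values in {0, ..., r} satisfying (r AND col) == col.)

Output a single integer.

r4=100 pc1: +2 =2
r5=101 pc2: +4 =6
r6=110 pc2: +4 =10
r7=111 pc3: +8 =18
r8=1000 pc1: +2 =20
r9=1001 pc2: +4 =24
r10=1010 pc2: +4 =28
r11=1011 pc3: +8 =36
r12=1100 pc2: +4 =40
r13=1101 pc3: +8 =48
r14=1110 pc3: +8 =56
r15=1111 pc4: +16 =72

Answer: 72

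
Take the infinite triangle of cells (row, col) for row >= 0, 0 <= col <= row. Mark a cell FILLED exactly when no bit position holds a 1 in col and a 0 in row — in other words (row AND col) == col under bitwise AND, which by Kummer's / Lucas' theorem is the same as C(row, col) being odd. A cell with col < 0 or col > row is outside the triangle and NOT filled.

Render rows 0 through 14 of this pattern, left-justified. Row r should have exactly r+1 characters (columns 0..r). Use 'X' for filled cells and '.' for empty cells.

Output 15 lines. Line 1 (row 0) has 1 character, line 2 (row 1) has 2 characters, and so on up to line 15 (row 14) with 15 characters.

r0=0: X
r1=1: XX
r2=10: X.X
r3=11: XXXX
r4=100: X...X
r5=101: XX..XX
r6=110: X.X.X.X
r7=111: XXXXXXXX
r8=1000: X.......X
r9=1001: XX......XX
r10=1010: X.X.....X.X
r11=1011: XXXX....XXXX
r12=1100: X...X...X...X
r13=1101: XX..XX..XX..XX
r14=1110: X.X.X.X.X.X.X.X

Answer: X
XX
X.X
XXXX
X...X
XX..XX
X.X.X.X
XXXXXXXX
X.......X
XX......XX
X.X.....X.X
XXXX....XXXX
X...X...X...X
XX..XX..XX..XX
X.X.X.X.X.X.X.X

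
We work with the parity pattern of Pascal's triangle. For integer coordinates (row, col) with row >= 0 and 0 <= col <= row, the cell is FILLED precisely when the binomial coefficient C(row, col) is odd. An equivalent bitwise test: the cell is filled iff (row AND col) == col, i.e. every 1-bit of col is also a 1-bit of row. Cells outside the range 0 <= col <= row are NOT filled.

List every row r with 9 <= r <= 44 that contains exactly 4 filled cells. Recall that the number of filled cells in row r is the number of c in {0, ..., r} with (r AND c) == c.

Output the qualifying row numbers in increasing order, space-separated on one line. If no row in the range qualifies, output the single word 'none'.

Row r has 2^popcount(r) filled cells, so we need popcount(r) = log2(4) = 2.
Scan r = 9..44 and keep those with exactly 2 one-bits:
r=9=1001 popcount=2 -> KEEP
r=10=1010 popcount=2 -> KEEP
r=11=1011 popcount=3 -> skip
r=12=1100 popcount=2 -> KEEP
r=13=1101 popcount=3 -> skip
r=14=1110 popcount=3 -> skip
r=15=1111 popcount=4 -> skip
r=16=10000 popcount=1 -> skip
r=17=10001 popcount=2 -> KEEP
r=18=10010 popcount=2 -> KEEP
r=19=10011 popcount=3 -> skip
r=20=10100 popcount=2 -> KEEP
r=21=10101 popcount=3 -> skip
r=22=10110 popcount=3 -> skip
r=23=10111 popcount=4 -> skip
r=24=11000 popcount=2 -> KEEP
r=25=11001 popcount=3 -> skip
r=26=11010 popcount=3 -> skip
r=27=11011 popcount=4 -> skip
r=28=11100 popcount=3 -> skip
r=29=11101 popcount=4 -> skip
r=30=11110 popcount=4 -> skip
r=31=11111 popcount=5 -> skip
r=32=100000 popcount=1 -> skip
r=33=100001 popcount=2 -> KEEP
r=34=100010 popcount=2 -> KEEP
r=35=100011 popcount=3 -> skip
r=36=100100 popcount=2 -> KEEP
r=37=100101 popcount=3 -> skip
r=38=100110 popcount=3 -> skip
r=39=100111 popcount=4 -> skip
r=40=101000 popcount=2 -> KEEP
r=41=101001 popcount=3 -> skip
r=42=101010 popcount=3 -> skip
r=43=101011 popcount=4 -> skip
r=44=101100 popcount=3 -> skip
Kept rows: 9 10 12 17 18 20 24 33 34 36 40

Answer: 9 10 12 17 18 20 24 33 34 36 40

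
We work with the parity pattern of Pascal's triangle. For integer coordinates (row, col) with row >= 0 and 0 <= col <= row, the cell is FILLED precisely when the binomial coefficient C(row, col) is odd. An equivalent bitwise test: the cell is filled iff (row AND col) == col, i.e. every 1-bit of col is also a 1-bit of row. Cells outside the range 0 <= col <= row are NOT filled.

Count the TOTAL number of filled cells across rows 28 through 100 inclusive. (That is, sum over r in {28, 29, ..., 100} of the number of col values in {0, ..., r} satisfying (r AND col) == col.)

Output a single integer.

Answer: 1088

Derivation:
r28=11100 pc3: +8 =8
r29=11101 pc4: +16 =24
r30=11110 pc4: +16 =40
r31=11111 pc5: +32 =72
r32=100000 pc1: +2 =74
r33=100001 pc2: +4 =78
r34=100010 pc2: +4 =82
r35=100011 pc3: +8 =90
r36=100100 pc2: +4 =94
r37=100101 pc3: +8 =102
r38=100110 pc3: +8 =110
r39=100111 pc4: +16 =126
r40=101000 pc2: +4 =130
r41=101001 pc3: +8 =138
r42=101010 pc3: +8 =146
r43=101011 pc4: +16 =162
r44=101100 pc3: +8 =170
r45=101101 pc4: +16 =186
r46=101110 pc4: +16 =202
r47=101111 pc5: +32 =234
r48=110000 pc2: +4 =238
r49=110001 pc3: +8 =246
r50=110010 pc3: +8 =254
r51=110011 pc4: +16 =270
r52=110100 pc3: +8 =278
r53=110101 pc4: +16 =294
r54=110110 pc4: +16 =310
r55=110111 pc5: +32 =342
r56=111000 pc3: +8 =350
r57=111001 pc4: +16 =366
r58=111010 pc4: +16 =382
r59=111011 pc5: +32 =414
r60=111100 pc4: +16 =430
r61=111101 pc5: +32 =462
r62=111110 pc5: +32 =494
r63=111111 pc6: +64 =558
r64=1000000 pc1: +2 =560
r65=1000001 pc2: +4 =564
r66=1000010 pc2: +4 =568
r67=1000011 pc3: +8 =576
r68=1000100 pc2: +4 =580
r69=1000101 pc3: +8 =588
r70=1000110 pc3: +8 =596
r71=1000111 pc4: +16 =612
r72=1001000 pc2: +4 =616
r73=1001001 pc3: +8 =624
r74=1001010 pc3: +8 =632
r75=1001011 pc4: +16 =648
r76=1001100 pc3: +8 =656
r77=1001101 pc4: +16 =672
r78=1001110 pc4: +16 =688
r79=1001111 pc5: +32 =720
r80=1010000 pc2: +4 =724
r81=1010001 pc3: +8 =732
r82=1010010 pc3: +8 =740
r83=1010011 pc4: +16 =756
r84=1010100 pc3: +8 =764
r85=1010101 pc4: +16 =780
r86=1010110 pc4: +16 =796
r87=1010111 pc5: +32 =828
r88=1011000 pc3: +8 =836
r89=1011001 pc4: +16 =852
r90=1011010 pc4: +16 =868
r91=1011011 pc5: +32 =900
r92=1011100 pc4: +16 =916
r93=1011101 pc5: +32 =948
r94=1011110 pc5: +32 =980
r95=1011111 pc6: +64 =1044
r96=1100000 pc2: +4 =1048
r97=1100001 pc3: +8 =1056
r98=1100010 pc3: +8 =1064
r99=1100011 pc4: +16 =1080
r100=1100100 pc3: +8 =1088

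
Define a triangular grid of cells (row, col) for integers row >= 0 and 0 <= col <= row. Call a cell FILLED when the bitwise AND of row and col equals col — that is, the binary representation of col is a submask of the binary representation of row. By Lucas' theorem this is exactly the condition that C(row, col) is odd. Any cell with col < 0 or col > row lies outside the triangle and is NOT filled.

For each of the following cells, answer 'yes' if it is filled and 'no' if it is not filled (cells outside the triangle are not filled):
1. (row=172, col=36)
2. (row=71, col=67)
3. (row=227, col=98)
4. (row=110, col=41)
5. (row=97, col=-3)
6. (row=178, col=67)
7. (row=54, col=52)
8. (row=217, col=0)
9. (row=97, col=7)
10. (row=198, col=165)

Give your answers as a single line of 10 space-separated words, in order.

Answer: yes yes yes no no no yes yes no no

Derivation:
(172,36): row=0b10101100, col=0b100100, row AND col = 0b100100 = 36; 36 == 36 -> filled
(71,67): row=0b1000111, col=0b1000011, row AND col = 0b1000011 = 67; 67 == 67 -> filled
(227,98): row=0b11100011, col=0b1100010, row AND col = 0b1100010 = 98; 98 == 98 -> filled
(110,41): row=0b1101110, col=0b101001, row AND col = 0b101000 = 40; 40 != 41 -> empty
(97,-3): col outside [0, 97] -> not filled
(178,67): row=0b10110010, col=0b1000011, row AND col = 0b10 = 2; 2 != 67 -> empty
(54,52): row=0b110110, col=0b110100, row AND col = 0b110100 = 52; 52 == 52 -> filled
(217,0): row=0b11011001, col=0b0, row AND col = 0b0 = 0; 0 == 0 -> filled
(97,7): row=0b1100001, col=0b111, row AND col = 0b1 = 1; 1 != 7 -> empty
(198,165): row=0b11000110, col=0b10100101, row AND col = 0b10000100 = 132; 132 != 165 -> empty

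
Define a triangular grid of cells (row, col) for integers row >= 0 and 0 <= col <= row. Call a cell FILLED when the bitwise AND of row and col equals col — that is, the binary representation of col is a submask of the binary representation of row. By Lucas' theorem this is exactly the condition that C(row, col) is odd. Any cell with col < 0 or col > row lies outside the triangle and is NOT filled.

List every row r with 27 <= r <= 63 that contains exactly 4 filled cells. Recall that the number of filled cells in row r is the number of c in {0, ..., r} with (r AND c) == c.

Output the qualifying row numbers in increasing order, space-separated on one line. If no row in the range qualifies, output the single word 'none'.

Answer: 33 34 36 40 48

Derivation:
Row r has 2^popcount(r) filled cells, so we need popcount(r) = log2(4) = 2.
Scan r = 27..63 and keep those with exactly 2 one-bits:
r=27=11011 popcount=4 -> skip
r=28=11100 popcount=3 -> skip
r=29=11101 popcount=4 -> skip
r=30=11110 popcount=4 -> skip
r=31=11111 popcount=5 -> skip
r=32=100000 popcount=1 -> skip
r=33=100001 popcount=2 -> KEEP
r=34=100010 popcount=2 -> KEEP
r=35=100011 popcount=3 -> skip
r=36=100100 popcount=2 -> KEEP
r=37=100101 popcount=3 -> skip
r=38=100110 popcount=3 -> skip
r=39=100111 popcount=4 -> skip
r=40=101000 popcount=2 -> KEEP
r=41=101001 popcount=3 -> skip
r=42=101010 popcount=3 -> skip
r=43=101011 popcount=4 -> skip
r=44=101100 popcount=3 -> skip
r=45=101101 popcount=4 -> skip
r=46=101110 popcount=4 -> skip
r=47=101111 popcount=5 -> skip
r=48=110000 popcount=2 -> KEEP
r=49=110001 popcount=3 -> skip
r=50=110010 popcount=3 -> skip
r=51=110011 popcount=4 -> skip
r=52=110100 popcount=3 -> skip
r=53=110101 popcount=4 -> skip
r=54=110110 popcount=4 -> skip
r=55=110111 popcount=5 -> skip
r=56=111000 popcount=3 -> skip
r=57=111001 popcount=4 -> skip
r=58=111010 popcount=4 -> skip
r=59=111011 popcount=5 -> skip
r=60=111100 popcount=4 -> skip
r=61=111101 popcount=5 -> skip
r=62=111110 popcount=5 -> skip
r=63=111111 popcount=6 -> skip
Kept rows: 33 34 36 40 48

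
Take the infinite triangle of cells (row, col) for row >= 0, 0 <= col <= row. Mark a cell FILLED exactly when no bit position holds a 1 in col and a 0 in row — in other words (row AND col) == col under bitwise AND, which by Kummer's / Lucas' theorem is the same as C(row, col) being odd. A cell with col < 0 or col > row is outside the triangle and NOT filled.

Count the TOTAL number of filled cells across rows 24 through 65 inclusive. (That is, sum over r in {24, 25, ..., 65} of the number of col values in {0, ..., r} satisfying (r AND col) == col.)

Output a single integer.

Answer: 600

Derivation:
r24=11000 pc2: +4 =4
r25=11001 pc3: +8 =12
r26=11010 pc3: +8 =20
r27=11011 pc4: +16 =36
r28=11100 pc3: +8 =44
r29=11101 pc4: +16 =60
r30=11110 pc4: +16 =76
r31=11111 pc5: +32 =108
r32=100000 pc1: +2 =110
r33=100001 pc2: +4 =114
r34=100010 pc2: +4 =118
r35=100011 pc3: +8 =126
r36=100100 pc2: +4 =130
r37=100101 pc3: +8 =138
r38=100110 pc3: +8 =146
r39=100111 pc4: +16 =162
r40=101000 pc2: +4 =166
r41=101001 pc3: +8 =174
r42=101010 pc3: +8 =182
r43=101011 pc4: +16 =198
r44=101100 pc3: +8 =206
r45=101101 pc4: +16 =222
r46=101110 pc4: +16 =238
r47=101111 pc5: +32 =270
r48=110000 pc2: +4 =274
r49=110001 pc3: +8 =282
r50=110010 pc3: +8 =290
r51=110011 pc4: +16 =306
r52=110100 pc3: +8 =314
r53=110101 pc4: +16 =330
r54=110110 pc4: +16 =346
r55=110111 pc5: +32 =378
r56=111000 pc3: +8 =386
r57=111001 pc4: +16 =402
r58=111010 pc4: +16 =418
r59=111011 pc5: +32 =450
r60=111100 pc4: +16 =466
r61=111101 pc5: +32 =498
r62=111110 pc5: +32 =530
r63=111111 pc6: +64 =594
r64=1000000 pc1: +2 =596
r65=1000001 pc2: +4 =600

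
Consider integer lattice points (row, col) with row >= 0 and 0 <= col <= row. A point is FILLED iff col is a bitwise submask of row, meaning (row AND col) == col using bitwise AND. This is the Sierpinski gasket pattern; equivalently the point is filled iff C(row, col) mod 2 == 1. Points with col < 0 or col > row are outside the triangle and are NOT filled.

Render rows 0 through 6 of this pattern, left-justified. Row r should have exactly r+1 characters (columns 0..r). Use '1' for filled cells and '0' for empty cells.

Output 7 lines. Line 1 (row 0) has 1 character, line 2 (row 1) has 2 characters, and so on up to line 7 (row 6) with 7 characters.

r0=0: 1
r1=1: 11
r2=10: 101
r3=11: 1111
r4=100: 10001
r5=101: 110011
r6=110: 1010101

Answer: 1
11
101
1111
10001
110011
1010101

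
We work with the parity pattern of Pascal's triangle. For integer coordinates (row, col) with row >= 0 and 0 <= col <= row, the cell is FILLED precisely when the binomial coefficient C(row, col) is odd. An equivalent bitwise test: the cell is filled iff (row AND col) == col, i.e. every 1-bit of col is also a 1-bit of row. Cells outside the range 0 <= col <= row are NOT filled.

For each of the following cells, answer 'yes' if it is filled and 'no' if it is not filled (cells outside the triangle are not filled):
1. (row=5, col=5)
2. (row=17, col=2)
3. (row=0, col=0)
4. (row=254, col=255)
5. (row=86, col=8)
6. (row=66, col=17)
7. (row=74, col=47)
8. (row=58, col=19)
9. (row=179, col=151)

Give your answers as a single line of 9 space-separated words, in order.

Answer: yes no yes no no no no no no

Derivation:
(5,5): row=0b101, col=0b101, row AND col = 0b101 = 5; 5 == 5 -> filled
(17,2): row=0b10001, col=0b10, row AND col = 0b0 = 0; 0 != 2 -> empty
(0,0): row=0b0, col=0b0, row AND col = 0b0 = 0; 0 == 0 -> filled
(254,255): col outside [0, 254] -> not filled
(86,8): row=0b1010110, col=0b1000, row AND col = 0b0 = 0; 0 != 8 -> empty
(66,17): row=0b1000010, col=0b10001, row AND col = 0b0 = 0; 0 != 17 -> empty
(74,47): row=0b1001010, col=0b101111, row AND col = 0b1010 = 10; 10 != 47 -> empty
(58,19): row=0b111010, col=0b10011, row AND col = 0b10010 = 18; 18 != 19 -> empty
(179,151): row=0b10110011, col=0b10010111, row AND col = 0b10010011 = 147; 147 != 151 -> empty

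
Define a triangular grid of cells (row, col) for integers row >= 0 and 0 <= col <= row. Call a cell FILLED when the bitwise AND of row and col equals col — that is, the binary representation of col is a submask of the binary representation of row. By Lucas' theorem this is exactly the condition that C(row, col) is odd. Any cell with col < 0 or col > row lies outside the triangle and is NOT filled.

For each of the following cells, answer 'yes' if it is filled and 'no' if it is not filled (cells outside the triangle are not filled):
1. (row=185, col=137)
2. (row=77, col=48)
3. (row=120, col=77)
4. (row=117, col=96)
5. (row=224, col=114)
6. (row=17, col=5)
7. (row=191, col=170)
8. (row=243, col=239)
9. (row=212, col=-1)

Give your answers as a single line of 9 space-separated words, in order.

(185,137): row=0b10111001, col=0b10001001, row AND col = 0b10001001 = 137; 137 == 137 -> filled
(77,48): row=0b1001101, col=0b110000, row AND col = 0b0 = 0; 0 != 48 -> empty
(120,77): row=0b1111000, col=0b1001101, row AND col = 0b1001000 = 72; 72 != 77 -> empty
(117,96): row=0b1110101, col=0b1100000, row AND col = 0b1100000 = 96; 96 == 96 -> filled
(224,114): row=0b11100000, col=0b1110010, row AND col = 0b1100000 = 96; 96 != 114 -> empty
(17,5): row=0b10001, col=0b101, row AND col = 0b1 = 1; 1 != 5 -> empty
(191,170): row=0b10111111, col=0b10101010, row AND col = 0b10101010 = 170; 170 == 170 -> filled
(243,239): row=0b11110011, col=0b11101111, row AND col = 0b11100011 = 227; 227 != 239 -> empty
(212,-1): col outside [0, 212] -> not filled

Answer: yes no no yes no no yes no no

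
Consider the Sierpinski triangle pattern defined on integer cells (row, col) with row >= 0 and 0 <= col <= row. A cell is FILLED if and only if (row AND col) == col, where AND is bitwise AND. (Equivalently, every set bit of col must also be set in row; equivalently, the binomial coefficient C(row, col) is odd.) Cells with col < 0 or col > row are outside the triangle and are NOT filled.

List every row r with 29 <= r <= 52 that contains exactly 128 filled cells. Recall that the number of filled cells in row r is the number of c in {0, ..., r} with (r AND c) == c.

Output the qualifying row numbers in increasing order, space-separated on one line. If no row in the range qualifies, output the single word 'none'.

Answer: none

Derivation:
Row r has 2^popcount(r) filled cells, so we need popcount(r) = log2(128) = 7.
Scan r = 29..52 and keep those with exactly 7 one-bits:
r=29=11101 popcount=4 -> skip
r=30=11110 popcount=4 -> skip
r=31=11111 popcount=5 -> skip
r=32=100000 popcount=1 -> skip
r=33=100001 popcount=2 -> skip
r=34=100010 popcount=2 -> skip
r=35=100011 popcount=3 -> skip
r=36=100100 popcount=2 -> skip
r=37=100101 popcount=3 -> skip
r=38=100110 popcount=3 -> skip
r=39=100111 popcount=4 -> skip
r=40=101000 popcount=2 -> skip
r=41=101001 popcount=3 -> skip
r=42=101010 popcount=3 -> skip
r=43=101011 popcount=4 -> skip
r=44=101100 popcount=3 -> skip
r=45=101101 popcount=4 -> skip
r=46=101110 popcount=4 -> skip
r=47=101111 popcount=5 -> skip
r=48=110000 popcount=2 -> skip
r=49=110001 popcount=3 -> skip
r=50=110010 popcount=3 -> skip
r=51=110011 popcount=4 -> skip
r=52=110100 popcount=3 -> skip
Kept rows: none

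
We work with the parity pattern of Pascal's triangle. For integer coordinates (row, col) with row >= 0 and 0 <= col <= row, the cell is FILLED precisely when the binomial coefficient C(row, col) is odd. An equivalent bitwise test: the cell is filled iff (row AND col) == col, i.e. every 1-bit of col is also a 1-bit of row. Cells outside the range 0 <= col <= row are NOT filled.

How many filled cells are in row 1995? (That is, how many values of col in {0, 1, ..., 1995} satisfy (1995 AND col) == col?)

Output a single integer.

Answer: 256

Derivation:
1995 in binary = 11111001011
popcount(1995) = number of 1-bits in 11111001011 = 8
A col c satisfies (1995 AND c) == c iff every set bit of c is also set in 1995; each of the 8 set bits of 1995 can independently be on or off in c.
count = 2^8 = 256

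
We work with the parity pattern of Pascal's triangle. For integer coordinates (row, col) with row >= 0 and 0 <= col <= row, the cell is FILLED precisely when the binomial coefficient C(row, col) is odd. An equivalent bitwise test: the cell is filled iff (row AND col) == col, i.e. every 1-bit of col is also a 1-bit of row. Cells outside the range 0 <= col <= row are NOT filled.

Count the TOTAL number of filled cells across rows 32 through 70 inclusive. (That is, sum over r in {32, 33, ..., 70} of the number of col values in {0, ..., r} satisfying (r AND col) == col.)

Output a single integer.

r32=100000 pc1: +2 =2
r33=100001 pc2: +4 =6
r34=100010 pc2: +4 =10
r35=100011 pc3: +8 =18
r36=100100 pc2: +4 =22
r37=100101 pc3: +8 =30
r38=100110 pc3: +8 =38
r39=100111 pc4: +16 =54
r40=101000 pc2: +4 =58
r41=101001 pc3: +8 =66
r42=101010 pc3: +8 =74
r43=101011 pc4: +16 =90
r44=101100 pc3: +8 =98
r45=101101 pc4: +16 =114
r46=101110 pc4: +16 =130
r47=101111 pc5: +32 =162
r48=110000 pc2: +4 =166
r49=110001 pc3: +8 =174
r50=110010 pc3: +8 =182
r51=110011 pc4: +16 =198
r52=110100 pc3: +8 =206
r53=110101 pc4: +16 =222
r54=110110 pc4: +16 =238
r55=110111 pc5: +32 =270
r56=111000 pc3: +8 =278
r57=111001 pc4: +16 =294
r58=111010 pc4: +16 =310
r59=111011 pc5: +32 =342
r60=111100 pc4: +16 =358
r61=111101 pc5: +32 =390
r62=111110 pc5: +32 =422
r63=111111 pc6: +64 =486
r64=1000000 pc1: +2 =488
r65=1000001 pc2: +4 =492
r66=1000010 pc2: +4 =496
r67=1000011 pc3: +8 =504
r68=1000100 pc2: +4 =508
r69=1000101 pc3: +8 =516
r70=1000110 pc3: +8 =524

Answer: 524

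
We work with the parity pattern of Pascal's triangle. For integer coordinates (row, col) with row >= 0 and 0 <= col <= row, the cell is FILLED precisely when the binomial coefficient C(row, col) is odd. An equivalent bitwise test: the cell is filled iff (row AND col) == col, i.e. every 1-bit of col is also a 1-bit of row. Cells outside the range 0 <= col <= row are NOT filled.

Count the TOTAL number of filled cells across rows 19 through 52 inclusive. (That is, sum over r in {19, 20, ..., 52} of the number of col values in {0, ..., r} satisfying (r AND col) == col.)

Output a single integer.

r19=10011 pc3: +8 =8
r20=10100 pc2: +4 =12
r21=10101 pc3: +8 =20
r22=10110 pc3: +8 =28
r23=10111 pc4: +16 =44
r24=11000 pc2: +4 =48
r25=11001 pc3: +8 =56
r26=11010 pc3: +8 =64
r27=11011 pc4: +16 =80
r28=11100 pc3: +8 =88
r29=11101 pc4: +16 =104
r30=11110 pc4: +16 =120
r31=11111 pc5: +32 =152
r32=100000 pc1: +2 =154
r33=100001 pc2: +4 =158
r34=100010 pc2: +4 =162
r35=100011 pc3: +8 =170
r36=100100 pc2: +4 =174
r37=100101 pc3: +8 =182
r38=100110 pc3: +8 =190
r39=100111 pc4: +16 =206
r40=101000 pc2: +4 =210
r41=101001 pc3: +8 =218
r42=101010 pc3: +8 =226
r43=101011 pc4: +16 =242
r44=101100 pc3: +8 =250
r45=101101 pc4: +16 =266
r46=101110 pc4: +16 =282
r47=101111 pc5: +32 =314
r48=110000 pc2: +4 =318
r49=110001 pc3: +8 =326
r50=110010 pc3: +8 =334
r51=110011 pc4: +16 =350
r52=110100 pc3: +8 =358

Answer: 358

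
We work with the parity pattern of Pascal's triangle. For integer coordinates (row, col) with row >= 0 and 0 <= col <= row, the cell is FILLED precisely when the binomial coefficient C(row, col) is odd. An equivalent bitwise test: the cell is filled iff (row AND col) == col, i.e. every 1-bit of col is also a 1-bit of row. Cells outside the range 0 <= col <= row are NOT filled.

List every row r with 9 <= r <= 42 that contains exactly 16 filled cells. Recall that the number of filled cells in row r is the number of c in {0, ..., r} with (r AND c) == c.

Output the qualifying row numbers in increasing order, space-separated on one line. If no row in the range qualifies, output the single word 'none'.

Row r has 2^popcount(r) filled cells, so we need popcount(r) = log2(16) = 4.
Scan r = 9..42 and keep those with exactly 4 one-bits:
r=9=1001 popcount=2 -> skip
r=10=1010 popcount=2 -> skip
r=11=1011 popcount=3 -> skip
r=12=1100 popcount=2 -> skip
r=13=1101 popcount=3 -> skip
r=14=1110 popcount=3 -> skip
r=15=1111 popcount=4 -> KEEP
r=16=10000 popcount=1 -> skip
r=17=10001 popcount=2 -> skip
r=18=10010 popcount=2 -> skip
r=19=10011 popcount=3 -> skip
r=20=10100 popcount=2 -> skip
r=21=10101 popcount=3 -> skip
r=22=10110 popcount=3 -> skip
r=23=10111 popcount=4 -> KEEP
r=24=11000 popcount=2 -> skip
r=25=11001 popcount=3 -> skip
r=26=11010 popcount=3 -> skip
r=27=11011 popcount=4 -> KEEP
r=28=11100 popcount=3 -> skip
r=29=11101 popcount=4 -> KEEP
r=30=11110 popcount=4 -> KEEP
r=31=11111 popcount=5 -> skip
r=32=100000 popcount=1 -> skip
r=33=100001 popcount=2 -> skip
r=34=100010 popcount=2 -> skip
r=35=100011 popcount=3 -> skip
r=36=100100 popcount=2 -> skip
r=37=100101 popcount=3 -> skip
r=38=100110 popcount=3 -> skip
r=39=100111 popcount=4 -> KEEP
r=40=101000 popcount=2 -> skip
r=41=101001 popcount=3 -> skip
r=42=101010 popcount=3 -> skip
Kept rows: 15 23 27 29 30 39

Answer: 15 23 27 29 30 39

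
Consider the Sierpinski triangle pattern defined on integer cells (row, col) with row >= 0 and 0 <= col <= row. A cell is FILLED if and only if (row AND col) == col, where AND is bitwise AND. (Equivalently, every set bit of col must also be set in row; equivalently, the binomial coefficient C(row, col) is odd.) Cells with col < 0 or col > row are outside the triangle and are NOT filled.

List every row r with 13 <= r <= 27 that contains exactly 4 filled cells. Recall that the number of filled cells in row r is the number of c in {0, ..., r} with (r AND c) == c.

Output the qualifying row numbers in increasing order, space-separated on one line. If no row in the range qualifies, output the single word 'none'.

Answer: 17 18 20 24

Derivation:
Row r has 2^popcount(r) filled cells, so we need popcount(r) = log2(4) = 2.
Scan r = 13..27 and keep those with exactly 2 one-bits:
r=13=1101 popcount=3 -> skip
r=14=1110 popcount=3 -> skip
r=15=1111 popcount=4 -> skip
r=16=10000 popcount=1 -> skip
r=17=10001 popcount=2 -> KEEP
r=18=10010 popcount=2 -> KEEP
r=19=10011 popcount=3 -> skip
r=20=10100 popcount=2 -> KEEP
r=21=10101 popcount=3 -> skip
r=22=10110 popcount=3 -> skip
r=23=10111 popcount=4 -> skip
r=24=11000 popcount=2 -> KEEP
r=25=11001 popcount=3 -> skip
r=26=11010 popcount=3 -> skip
r=27=11011 popcount=4 -> skip
Kept rows: 17 18 20 24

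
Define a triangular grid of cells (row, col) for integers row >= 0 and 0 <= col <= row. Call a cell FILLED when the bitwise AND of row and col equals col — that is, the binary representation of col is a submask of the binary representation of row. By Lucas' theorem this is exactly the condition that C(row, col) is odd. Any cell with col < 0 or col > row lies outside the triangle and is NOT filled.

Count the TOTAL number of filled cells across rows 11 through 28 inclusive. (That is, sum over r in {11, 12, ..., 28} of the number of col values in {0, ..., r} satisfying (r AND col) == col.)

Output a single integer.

Answer: 142

Derivation:
r11=1011 pc3: +8 =8
r12=1100 pc2: +4 =12
r13=1101 pc3: +8 =20
r14=1110 pc3: +8 =28
r15=1111 pc4: +16 =44
r16=10000 pc1: +2 =46
r17=10001 pc2: +4 =50
r18=10010 pc2: +4 =54
r19=10011 pc3: +8 =62
r20=10100 pc2: +4 =66
r21=10101 pc3: +8 =74
r22=10110 pc3: +8 =82
r23=10111 pc4: +16 =98
r24=11000 pc2: +4 =102
r25=11001 pc3: +8 =110
r26=11010 pc3: +8 =118
r27=11011 pc4: +16 =134
r28=11100 pc3: +8 =142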